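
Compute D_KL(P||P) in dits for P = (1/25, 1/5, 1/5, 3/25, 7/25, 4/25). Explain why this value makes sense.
0.0000 dits

KL divergence satisfies the Gibbs inequality: D_KL(P||Q) ≥ 0 for all distributions P, Q.

D_KL(P||Q) = Σ p(x) log(p(x)/q(x))
Each term is p(x) × log_10(p(x)/p(x)) = p(x) × log_10(1) = 0, so the sum is 0.
D_KL(P||Q) = 0.0000 dits

When P = Q, the KL divergence is exactly 0, as there is no 'divergence' between identical distributions.

This non-negativity is a fundamental property: relative entropy cannot be negative because it measures how different Q is from P.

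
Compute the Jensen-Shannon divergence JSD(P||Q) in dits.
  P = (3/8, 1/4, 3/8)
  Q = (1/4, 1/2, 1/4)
0.0147 dits

Jensen-Shannon divergence is:
JSD(P||Q) = 0.5 × D_KL(P||M) + 0.5 × D_KL(Q||M)
where M = 0.5 × (P + Q) is the mixture distribution.

M = 0.5 × (3/8, 1/4, 3/8) + 0.5 × (1/4, 1/2, 1/4) = (5/16, 3/8, 5/16)

D_KL(P||M) = 0.0154 dits
D_KL(Q||M) = 0.0140 dits

JSD(P||Q) = 0.5 × 0.0154 + 0.5 × 0.0140 = 0.0147 dits

Unlike KL divergence, JSD is symmetric and bounded: 0 ≤ JSD ≤ log(2).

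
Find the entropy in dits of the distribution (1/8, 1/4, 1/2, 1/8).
0.5268 dits

Shannon entropy is H(X) = -Σ p(x) log p(x).

For P = (1/8, 1/4, 1/2, 1/8):
H = -1/8 × log_10(1/8) -1/4 × log_10(1/4) -1/2 × log_10(1/2) -1/8 × log_10(1/8)
H = 0.5268 dits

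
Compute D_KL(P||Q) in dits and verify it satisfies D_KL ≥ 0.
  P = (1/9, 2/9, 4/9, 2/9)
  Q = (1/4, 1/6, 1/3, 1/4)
0.0328 dits

KL divergence satisfies the Gibbs inequality: D_KL(P||Q) ≥ 0 for all distributions P, Q.

D_KL(P||Q) = Σ p(x) log(p(x)/q(x))
Term by term:
  x=0: 1/9 × log_10[(1/9)/(1/4)] = -0.0391
  x=1: 2/9 × log_10[(2/9)/(1/6)] = 0.0278
  x=2: 4/9 × log_10[(4/9)/(1/3)] = 0.0555
  x=3: 2/9 × log_10[(2/9)/(1/4)] = -0.0114
D_KL(P||Q) = 0.0328 dits

D_KL(P||Q) = 0.0328 ≥ 0 ✓

This non-negativity is a fundamental property: relative entropy cannot be negative because it measures how different Q is from P.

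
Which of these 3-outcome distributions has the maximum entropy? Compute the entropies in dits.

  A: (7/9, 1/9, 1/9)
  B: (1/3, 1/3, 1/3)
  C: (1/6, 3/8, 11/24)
B

For a discrete distribution over n outcomes, entropy is maximized by the uniform distribution.

Computing entropies:
H(A) = 0.2969 dits
H(B) = 0.4771 dits
H(C) = 0.4447 dits

The uniform distribution (where all probabilities equal 1/3) achieves the maximum entropy of log_10(3) = 0.4771 dits.

Distribution B has the highest entropy.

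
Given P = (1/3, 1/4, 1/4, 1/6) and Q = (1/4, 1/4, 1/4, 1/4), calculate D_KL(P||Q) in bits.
0.0409 bits

KL divergence: D_KL(P||Q) = Σ p(x) log(p(x)/q(x))

Computing term by term:
  x=0: 1/3 × log_2[(1/3)/(1/4)] = 1/3 × 0.4150 = 0.1383
  x=1: 1/4 × log_2[(1/4)/(1/4)] = 1/4 × 0.0000 = 0.0000
  x=2: 1/4 × log_2[(1/4)/(1/4)] = 1/4 × 0.0000 = 0.0000
  x=3: 1/6 × log_2[(1/6)/(1/4)] = 1/6 × -0.5850 = -0.0975

D_KL(P||Q) = 0.0409 bits

Note: KL divergence is always non-negative and equals 0 iff P = Q.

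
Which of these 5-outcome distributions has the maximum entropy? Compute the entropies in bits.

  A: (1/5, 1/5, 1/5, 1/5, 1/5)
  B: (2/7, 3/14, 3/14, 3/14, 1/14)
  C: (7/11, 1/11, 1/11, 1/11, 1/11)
A

For a discrete distribution over n outcomes, entropy is maximized by the uniform distribution.

Computing entropies:
H(A) = 2.3219 bits
H(B) = 2.2170 bits
H(C) = 1.6729 bits

The uniform distribution (where all probabilities equal 1/5) achieves the maximum entropy of log_2(5) = 2.3219 bits.

Distribution A has the highest entropy.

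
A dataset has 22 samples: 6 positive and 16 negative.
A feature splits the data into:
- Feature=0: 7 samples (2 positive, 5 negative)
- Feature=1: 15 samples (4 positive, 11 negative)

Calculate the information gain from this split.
0.0003 bits

Information Gain = H(Y) - H(Y|Feature)

Before split:
P(positive) = 6/22 = 0.2727
H(Y) = 0.8454 bits

After split:
Feature=0: H = 0.8631 bits (weight = 7/22)
Feature=1: H = 0.8366 bits (weight = 15/22)
H(Y|Feature) = (7/22)×0.8631 + (15/22)×0.8366 = 0.8451 bits

Information Gain = 0.8454 - 0.8451 = 0.0003 bits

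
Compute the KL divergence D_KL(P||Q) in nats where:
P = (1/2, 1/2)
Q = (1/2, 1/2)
0.0000 nats

KL divergence: D_KL(P||Q) = Σ p(x) log(p(x)/q(x))

Computing term by term:
  x=0: 1/2 × log_e[(1/2)/(1/2)] = 1/2 × 0.0000 = 0.0000
  x=1: 1/2 × log_e[(1/2)/(1/2)] = 1/2 × 0.0000 = 0.0000

D_KL(P||Q) = 0.0000 nats

Note: KL divergence is always non-negative and equals 0 iff P = Q.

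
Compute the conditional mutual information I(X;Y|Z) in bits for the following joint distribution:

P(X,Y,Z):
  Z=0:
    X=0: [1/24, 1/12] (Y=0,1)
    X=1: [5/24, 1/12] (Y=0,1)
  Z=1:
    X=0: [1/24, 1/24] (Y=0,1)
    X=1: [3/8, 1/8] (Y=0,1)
0.0525 bits

Conditional mutual information: I(X;Y|Z) = H(X|Z) + H(Y|Z) - H(X,Y|Z)

H(Z) = 0.9799
H(X,Z) = 1.6922 → H(X|Z) = 0.7123
H(Y,Z) = 1.8879 → H(Y|Z) = 0.9080
H(X,Y,Z) = 2.5477 → H(X,Y|Z) = 1.5678

I(X;Y|Z) = 0.7123 + 0.9080 - 1.5678 = 0.0525 bits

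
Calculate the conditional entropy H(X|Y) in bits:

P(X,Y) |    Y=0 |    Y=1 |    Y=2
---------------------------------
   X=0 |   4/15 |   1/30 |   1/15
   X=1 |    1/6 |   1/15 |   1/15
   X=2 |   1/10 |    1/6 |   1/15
1.4512 bits

Using the chain rule: H(X|Y) = H(X,Y) - H(Y)

First, compute H(X,Y) = 2.9078 bits

Marginal P(Y) = (8/15, 4/15, 1/5)
H(Y) = 1.4566 bits

H(X|Y) = H(X,Y) - H(Y) = 2.9078 - 1.4566 = 1.4512 bits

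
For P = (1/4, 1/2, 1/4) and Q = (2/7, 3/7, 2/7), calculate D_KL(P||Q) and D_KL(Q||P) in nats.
D_KL(P||Q) = 0.0103, D_KL(Q||P) = 0.0102

KL divergence is not symmetric: D_KL(P||Q) ≠ D_KL(Q||P) in general.

D_KL(P||Q) = 0.0103 nats
D_KL(Q||P) = 0.0102 nats

No, they are not equal!

This asymmetry is why KL divergence is not a true distance metric.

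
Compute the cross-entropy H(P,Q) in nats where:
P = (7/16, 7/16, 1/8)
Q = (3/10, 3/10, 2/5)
1.1680 nats

Cross-entropy: H(P,Q) = -Σ p(x) log q(x)

Alternatively: H(P,Q) = H(P) + D_KL(P||Q)
H(P) = 0.9833 nats
D_KL(P||Q) = 0.1847 nats

H(P,Q) = 0.9833 + 0.1847 = 1.1680 nats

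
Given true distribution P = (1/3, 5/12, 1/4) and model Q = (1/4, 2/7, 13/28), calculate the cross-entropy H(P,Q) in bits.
1.6965 bits

Cross-entropy: H(P,Q) = -Σ p(x) log q(x)

Alternatively: H(P,Q) = H(P) + D_KL(P||Q)
H(P) = 1.5546 bits
D_KL(P||Q) = 0.1419 bits

H(P,Q) = 1.5546 + 0.1419 = 1.6965 bits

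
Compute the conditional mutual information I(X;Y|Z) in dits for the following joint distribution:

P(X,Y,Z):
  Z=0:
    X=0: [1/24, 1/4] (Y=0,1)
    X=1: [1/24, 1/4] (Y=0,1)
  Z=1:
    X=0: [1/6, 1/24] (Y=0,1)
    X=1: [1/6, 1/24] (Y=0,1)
0.0000 dits

Conditional mutual information: I(X;Y|Z) = H(X|Z) + H(Y|Z) - H(X,Y|Z)

H(Z) = 0.2950
H(X,Z) = 0.5960 → H(X|Z) = 0.3010
H(Y,Z) = 0.4894 → H(Y|Z) = 0.1944
H(X,Y,Z) = 0.7904 → H(X,Y|Z) = 0.4955

I(X;Y|Z) = 0.3010 + 0.1944 - 0.4955 = 0.0000 dits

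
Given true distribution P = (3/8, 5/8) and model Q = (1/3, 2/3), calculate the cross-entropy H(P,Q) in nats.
0.6654 nats

Cross-entropy: H(P,Q) = -Σ p(x) log q(x)

Alternatively: H(P,Q) = H(P) + D_KL(P||Q)
H(P) = 0.6616 nats
D_KL(P||Q) = 0.0038 nats

H(P,Q) = 0.6616 + 0.0038 = 0.6654 nats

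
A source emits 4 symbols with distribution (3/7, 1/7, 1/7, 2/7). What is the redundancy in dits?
0.0475 dits

Redundancy measures how far a source is from maximum entropy:
R = H_max - H(X)

Maximum entropy for 4 symbols: H_max = log_10(4) = 0.6021 dits
Actual entropy: H(X) = 0.5546 dits
Redundancy: R = 0.6021 - 0.5546 = 0.0475 dits

This redundancy represents potential for compression: the source could be compressed by 0.0475 dits per symbol.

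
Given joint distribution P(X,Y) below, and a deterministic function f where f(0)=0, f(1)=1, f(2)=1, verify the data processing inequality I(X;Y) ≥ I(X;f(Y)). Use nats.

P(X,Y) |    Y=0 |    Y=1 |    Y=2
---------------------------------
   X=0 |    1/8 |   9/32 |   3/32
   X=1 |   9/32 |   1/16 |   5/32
I(X;Y) = 0.1140, I(X;f(Y)) = 0.0516, inequality holds: 0.1140 ≥ 0.0516

Data Processing Inequality: For any Markov chain X → Y → Z, we have I(X;Y) ≥ I(X;Z).

Here Z = f(Y) is a deterministic function of Y, forming X → Y → Z.

Original I(X;Y) = 0.1140 nats

After applying f:
P(X,Z) where Z=f(Y):
- P(X,Z=0) = P(X,Y=0)
- P(X,Z=1) = P(X,Y=1) + P(X,Y=2)

I(X;Z) = I(X;f(Y)) = 0.0516 nats

Verification: 0.1140 ≥ 0.0516 ✓

Information cannot be created by processing; the function f can only lose information about X.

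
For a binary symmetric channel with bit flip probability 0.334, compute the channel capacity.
0.0810 bits

For a binary symmetric channel (BSC) with error probability p:
Capacity C = 1 - H(p) bits per symbol

where H(p) = -p log₂(p) - (1-p) log₂(1-p) is the binary entropy function.

H(0.334) = 0.9190 bits
C = 1 - 0.9190 = 0.0810 bits per symbol

This means we can reliably transmit up to 0.0810 bits of information per channel use.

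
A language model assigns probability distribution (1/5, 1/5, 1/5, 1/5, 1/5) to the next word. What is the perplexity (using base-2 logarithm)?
5.0000

Perplexity is 2^H (or exp(H) for natural log).

First, H = -Σ p log p = 2.3219 bits
Perplexity = 2^2.3219 = 5.0000

Interpretation: The model's uncertainty is equivalent to choosing uniformly among 5.0 options.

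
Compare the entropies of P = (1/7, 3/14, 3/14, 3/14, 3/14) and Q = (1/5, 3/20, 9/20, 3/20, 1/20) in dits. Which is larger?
P

Computing entropies in dits:
H(P) = 0.6942
H(Q) = 0.6081

Distribution P has higher entropy.

Intuition: The distribution closer to uniform (more spread out) has higher entropy.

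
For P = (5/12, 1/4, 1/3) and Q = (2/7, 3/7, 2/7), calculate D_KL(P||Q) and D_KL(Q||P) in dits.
D_KL(P||Q) = 0.0321, D_KL(Q||P) = 0.0344

KL divergence is not symmetric: D_KL(P||Q) ≠ D_KL(Q||P) in general.

D_KL(P||Q) = 0.0321 dits
D_KL(Q||P) = 0.0344 dits

No, they are not equal!

This asymmetry is why KL divergence is not a true distance metric.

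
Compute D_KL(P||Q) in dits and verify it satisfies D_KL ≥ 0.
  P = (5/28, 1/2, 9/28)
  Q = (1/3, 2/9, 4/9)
0.0825 dits

KL divergence satisfies the Gibbs inequality: D_KL(P||Q) ≥ 0 for all distributions P, Q.

D_KL(P||Q) = Σ p(x) log(p(x)/q(x))
Term by term:
  x=0: 5/28 × log_10[(5/28)/(1/3)] = -0.0484
  x=1: 1/2 × log_10[(1/2)/(2/9)] = 0.1761
  x=2: 9/28 × log_10[(9/28)/(4/9)] = -0.0452
D_KL(P||Q) = 0.0825 dits

D_KL(P||Q) = 0.0825 ≥ 0 ✓

This non-negativity is a fundamental property: relative entropy cannot be negative because it measures how different Q is from P.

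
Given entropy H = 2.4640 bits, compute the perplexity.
5.5174

Perplexity is 2^H (or exp(H) for natural log).

H = 2.4640 bits
Perplexity = 2^2.4640 = 5.5174

Interpretation: The model's uncertainty is equivalent to choosing uniformly among 5.5 options.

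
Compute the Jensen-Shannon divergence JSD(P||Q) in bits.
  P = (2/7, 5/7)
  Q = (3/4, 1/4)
0.1619 bits

Jensen-Shannon divergence is:
JSD(P||Q) = 0.5 × D_KL(P||M) + 0.5 × D_KL(Q||M)
where M = 0.5 × (P + Q) is the mixture distribution.

M = 0.5 × (2/7, 5/7) + 0.5 × (3/4, 1/4) = (0.517857, 0.482143)

D_KL(P||M) = 0.1599 bits
D_KL(Q||M) = 0.1639 bits

JSD(P||Q) = 0.5 × 0.1599 + 0.5 × 0.1639 = 0.1619 bits

Unlike KL divergence, JSD is symmetric and bounded: 0 ≤ JSD ≤ log(2).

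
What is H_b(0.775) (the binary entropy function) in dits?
0.2316 dits

The binary entropy function is:
H(p) = -p log(p) - (1-p) log(1-p)

H(0.775) = -0.775 × log_10(0.775) - 0.225 × log_10(0.225)
H(0.775) = 0.2316 dits

Note: Binary entropy is maximized at p=0.5 (H=1 bit) and minimized at p=0 or p=1 (H=0).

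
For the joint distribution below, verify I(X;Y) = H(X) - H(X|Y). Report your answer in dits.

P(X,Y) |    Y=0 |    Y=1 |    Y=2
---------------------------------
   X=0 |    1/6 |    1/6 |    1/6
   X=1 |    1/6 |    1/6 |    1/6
I(X;Y) = 0.0000 dits

Mutual information has multiple equivalent forms:
- I(X;Y) = H(X) - H(X|Y)
- I(X;Y) = H(Y) - H(Y|X)
- I(X;Y) = H(X) + H(Y) - H(X,Y)

Computing all quantities:
H(X) = 0.3010, H(Y) = 0.4771, H(X,Y) = 0.7782
H(X|Y) = 0.3010, H(Y|X) = 0.4771

Verification:
H(X) - H(X|Y) = 0.3010 - 0.3010 = 0.0000
H(Y) - H(Y|X) = 0.4771 - 0.4771 = 0.0000
H(X) + H(Y) - H(X,Y) = 0.3010 + 0.4771 - 0.7782 = 0.0000

All forms give I(X;Y) = 0.0000 dits. ✓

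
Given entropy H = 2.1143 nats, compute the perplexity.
8.2838

Perplexity is e^H (or exp(H) for natural log).

H = 2.1143 nats
Perplexity = e^2.1143 = 8.2838

Interpretation: The model's uncertainty is equivalent to choosing uniformly among 8.3 options.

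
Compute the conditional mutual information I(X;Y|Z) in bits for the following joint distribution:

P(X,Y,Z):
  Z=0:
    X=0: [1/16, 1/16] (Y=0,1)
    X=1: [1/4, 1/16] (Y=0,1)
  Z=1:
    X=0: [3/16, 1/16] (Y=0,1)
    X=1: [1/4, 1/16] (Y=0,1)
0.0285 bits

Conditional mutual information: I(X;Y|Z) = H(X|Z) + H(Y|Z) - H(X,Y|Z)

H(Z) = 0.9887
H(X,Z) = 1.9238 → H(X|Z) = 0.9351
H(Y,Z) = 1.7962 → H(Y|Z) = 0.8075
H(X,Y,Z) = 2.7028 → H(X,Y|Z) = 1.7141

I(X;Y|Z) = 0.9351 + 0.8075 - 1.7141 = 0.0285 bits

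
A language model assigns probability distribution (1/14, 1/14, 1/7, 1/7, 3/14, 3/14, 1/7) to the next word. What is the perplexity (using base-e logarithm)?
6.4958

Perplexity is e^H (or exp(H) for natural log).

First, H = -Σ p log p = 1.8712 nats
Perplexity = e^1.8712 = 6.4958

Interpretation: The model's uncertainty is equivalent to choosing uniformly among 6.5 options.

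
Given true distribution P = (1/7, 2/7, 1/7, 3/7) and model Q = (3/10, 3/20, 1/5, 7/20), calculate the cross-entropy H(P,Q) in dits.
0.6054 dits

Cross-entropy: H(P,Q) = -Σ p(x) log q(x)

Alternatively: H(P,Q) = H(P) + D_KL(P||Q)
H(P) = 0.5546 dits
D_KL(P||Q) = 0.0507 dits

H(P,Q) = 0.5546 + 0.0507 = 0.6054 dits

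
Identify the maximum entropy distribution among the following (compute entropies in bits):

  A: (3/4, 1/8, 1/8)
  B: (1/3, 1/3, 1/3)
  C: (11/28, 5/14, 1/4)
B

For a discrete distribution over n outcomes, entropy is maximized by the uniform distribution.

Computing entropies:
H(A) = 1.0613 bits
H(B) = 1.5850 bits
H(C) = 1.5601 bits

The uniform distribution (where all probabilities equal 1/3) achieves the maximum entropy of log_2(3) = 1.5850 bits.

Distribution B has the highest entropy.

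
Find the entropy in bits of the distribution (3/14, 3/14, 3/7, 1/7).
1.8774 bits

Shannon entropy is H(X) = -Σ p(x) log p(x).

For P = (3/14, 3/14, 3/7, 1/7):
H = -3/14 × log_2(3/14) -3/14 × log_2(3/14) -3/7 × log_2(3/7) -1/7 × log_2(1/7)
H = 1.8774 bits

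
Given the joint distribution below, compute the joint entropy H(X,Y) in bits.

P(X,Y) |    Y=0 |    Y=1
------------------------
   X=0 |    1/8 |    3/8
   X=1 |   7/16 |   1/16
1.6774 bits

Joint entropy is H(X,Y) = -Σ_{x,y} p(x,y) log p(x,y).

Summing over all non-zero entries:
H(X,Y) = -[1/8·log_2(1/8) + 3/8·log_2(3/8) + 7/16·log_2(7/16) + 1/16·log_2(1/16)]
H(X,Y) = 1.6774 bits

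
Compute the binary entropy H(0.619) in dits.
0.2886 dits

The binary entropy function is:
H(p) = -p log(p) - (1-p) log(1-p)

H(0.619) = -0.619 × log_10(0.619) - 0.381 × log_10(0.381)
H(0.619) = 0.2886 dits

Note: Binary entropy is maximized at p=0.5 (H=1 bit) and minimized at p=0 or p=1 (H=0).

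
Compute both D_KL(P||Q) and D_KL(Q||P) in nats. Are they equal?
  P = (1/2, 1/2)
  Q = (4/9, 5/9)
D_KL(P||Q) = 0.0062, D_KL(Q||P) = 0.0062

KL divergence is not symmetric: D_KL(P||Q) ≠ D_KL(Q||P) in general.

D_KL(P||Q) = 0.0062 nats
D_KL(Q||P) = 0.0062 nats

In this case they happen to be equal (to 4 decimal places).

This asymmetry is why KL divergence is not a true distance metric.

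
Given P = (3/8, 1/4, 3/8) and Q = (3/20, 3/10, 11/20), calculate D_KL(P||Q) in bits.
0.2228 bits

KL divergence: D_KL(P||Q) = Σ p(x) log(p(x)/q(x))

Computing term by term:
  x=0: 3/8 × log_2[(3/8)/(3/20)] = 3/8 × 1.3219 = 0.4957
  x=1: 1/4 × log_2[(1/4)/(3/10)] = 1/4 × -0.2630 = -0.0658
  x=2: 3/8 × log_2[(3/8)/(11/20)] = 3/8 × -0.5525 = -0.2072

D_KL(P||Q) = 0.2228 bits

Note: KL divergence is always non-negative and equals 0 iff P = Q.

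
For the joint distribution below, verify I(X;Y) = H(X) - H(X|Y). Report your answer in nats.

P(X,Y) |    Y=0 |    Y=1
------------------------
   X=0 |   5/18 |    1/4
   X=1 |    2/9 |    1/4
I(X;Y) = 0.0015 nats

Mutual information has multiple equivalent forms:
- I(X;Y) = H(X) - H(X|Y)
- I(X;Y) = H(Y) - H(Y|X)
- I(X;Y) = H(X) + H(Y) - H(X,Y)

Computing all quantities:
H(X) = 0.6916, H(Y) = 0.6931, H(X,Y) = 1.3832
H(X|Y) = 0.6901, H(Y|X) = 0.6916

Verification:
H(X) - H(X|Y) = 0.6916 - 0.6901 = 0.0015
H(Y) - H(Y|X) = 0.6931 - 0.6916 = 0.0015
H(X) + H(Y) - H(X,Y) = 0.6916 + 0.6931 - 1.3832 = 0.0015

All forms give I(X;Y) = 0.0015 nats. ✓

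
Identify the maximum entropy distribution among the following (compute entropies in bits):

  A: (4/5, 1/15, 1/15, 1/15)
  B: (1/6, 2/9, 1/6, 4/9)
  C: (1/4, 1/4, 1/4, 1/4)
C

For a discrete distribution over n outcomes, entropy is maximized by the uniform distribution.

Computing entropies:
H(A) = 1.0389 bits
H(B) = 1.8638 bits
H(C) = 2.0000 bits

The uniform distribution (where all probabilities equal 1/4) achieves the maximum entropy of log_2(4) = 2.0000 bits.

Distribution C has the highest entropy.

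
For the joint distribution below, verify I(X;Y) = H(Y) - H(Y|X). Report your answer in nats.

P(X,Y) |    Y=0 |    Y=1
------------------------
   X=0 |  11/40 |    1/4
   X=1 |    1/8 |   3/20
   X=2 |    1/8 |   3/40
I(X;Y) = 0.0068 nats

Mutual information has multiple equivalent forms:
- I(X;Y) = H(X) - H(X|Y)
- I(X;Y) = H(Y) - H(Y|X)
- I(X;Y) = H(X) + H(Y) - H(X,Y)

Computing all quantities:
H(X) = 1.0152, H(Y) = 0.6919, H(X,Y) = 1.7003
H(X|Y) = 1.0084, H(Y|X) = 0.6851

Verification:
H(X) - H(X|Y) = 1.0152 - 1.0084 = 0.0068
H(Y) - H(Y|X) = 0.6919 - 0.6851 = 0.0068
H(X) + H(Y) - H(X,Y) = 1.0152 + 0.6919 - 1.7003 = 0.0068

All forms give I(X;Y) = 0.0068 nats. ✓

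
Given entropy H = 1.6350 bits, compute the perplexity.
3.1059

Perplexity is 2^H (or exp(H) for natural log).

H = 1.6350 bits
Perplexity = 2^1.6350 = 3.1059

Interpretation: The model's uncertainty is equivalent to choosing uniformly among 3.1 options.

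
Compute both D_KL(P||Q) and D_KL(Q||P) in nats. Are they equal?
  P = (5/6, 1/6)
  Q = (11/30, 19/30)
D_KL(P||Q) = 0.4617, D_KL(Q||P) = 0.5445

KL divergence is not symmetric: D_KL(P||Q) ≠ D_KL(Q||P) in general.

D_KL(P||Q) = 0.4617 nats
D_KL(Q||P) = 0.5445 nats

No, they are not equal!

This asymmetry is why KL divergence is not a true distance metric.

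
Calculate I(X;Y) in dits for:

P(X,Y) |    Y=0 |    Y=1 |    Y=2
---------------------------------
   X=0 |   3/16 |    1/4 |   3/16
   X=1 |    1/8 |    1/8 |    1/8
0.0010 dits

Mutual information: I(X;Y) = H(X) + H(Y) - H(X,Y)

Marginals:
P(X) = (5/8, 3/8), H(X) = 0.2873 dits
P(Y) = (5/16, 3/8, 5/16), H(Y) = 0.4755 dits

Joint entropy: H(X,Y) = 0.7618 dits

I(X;Y) = 0.2873 + 0.4755 - 0.7618 = 0.0010 dits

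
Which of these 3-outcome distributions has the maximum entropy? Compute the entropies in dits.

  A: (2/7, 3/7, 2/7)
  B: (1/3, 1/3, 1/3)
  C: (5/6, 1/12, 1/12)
B

For a discrete distribution over n outcomes, entropy is maximized by the uniform distribution.

Computing entropies:
H(A) = 0.4686 dits
H(B) = 0.4771 dits
H(C) = 0.2458 dits

The uniform distribution (where all probabilities equal 1/3) achieves the maximum entropy of log_10(3) = 0.4771 dits.

Distribution B has the highest entropy.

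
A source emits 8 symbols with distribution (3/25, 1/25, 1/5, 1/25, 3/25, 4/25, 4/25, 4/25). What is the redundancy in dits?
0.0484 dits

Redundancy measures how far a source is from maximum entropy:
R = H_max - H(X)

Maximum entropy for 8 symbols: H_max = log_10(8) = 0.9031 dits
Actual entropy: H(X) = 0.8546 dits
Redundancy: R = 0.9031 - 0.8546 = 0.0484 dits

This redundancy represents potential for compression: the source could be compressed by 0.0484 dits per symbol.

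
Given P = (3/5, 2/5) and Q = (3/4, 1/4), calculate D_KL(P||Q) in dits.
0.0235 dits

KL divergence: D_KL(P||Q) = Σ p(x) log(p(x)/q(x))

Computing term by term:
  x=0: 3/5 × log_10[(3/5)/(3/4)] = 3/5 × -0.0969 = -0.0581
  x=1: 2/5 × log_10[(2/5)/(1/4)] = 2/5 × 0.2041 = 0.0816

D_KL(P||Q) = 0.0235 dits

Note: KL divergence is always non-negative and equals 0 iff P = Q.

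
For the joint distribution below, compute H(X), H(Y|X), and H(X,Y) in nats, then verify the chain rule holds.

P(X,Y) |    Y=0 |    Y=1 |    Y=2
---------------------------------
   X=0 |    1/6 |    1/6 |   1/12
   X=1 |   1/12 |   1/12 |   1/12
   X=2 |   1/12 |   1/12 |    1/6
H(X,Y) = 2.1383, H(X) = 1.0776, H(Y|X) = 1.0608 (all in nats)

Chain rule: H(X,Y) = H(X) + H(Y|X)

Left side — joint entropy directly:
H(X,Y) = -Σ p(x,y) log p(x,y) = 2.1383 nats

Right side — compute H(Y|X) from the conditional distributions:
P(X) = (5/12, 1/4, 1/3), so H(X) = 1.0776 nats
H(Y|X) = Σ_x P(X=x) · H(Y|X=x):
  P(Y|X=0) = (2/5, 2/5, 1/5), H(Y|X=0) = 1.0549, weight P(X=0) = 5/12
  P(Y|X=1) = (1/3, 1/3, 1/3), H(Y|X=1) = 1.0986, weight P(X=1) = 1/4
  P(Y|X=2) = (1/4, 1/4, 1/2), H(Y|X=2) = 1.0397, weight P(X=2) = 1/3
H(Y|X) = 1.0608 nats

H(X) + H(Y|X) = 1.0776 + 1.0608 = 2.1383 nats

Both sides equal 2.1383 nats. ✓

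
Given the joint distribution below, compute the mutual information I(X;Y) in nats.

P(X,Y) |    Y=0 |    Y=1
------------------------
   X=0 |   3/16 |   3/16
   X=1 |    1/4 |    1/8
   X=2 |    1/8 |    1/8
0.0134 nats

Mutual information: I(X;Y) = H(X) + H(Y) - H(X,Y)

Marginals:
P(X) = (3/8, 3/8, 1/4), H(X) = 1.0822 nats
P(Y) = (9/16, 7/16), H(Y) = 0.6853 nats

Joint entropy: H(X,Y) = 1.7541 nats

I(X;Y) = 1.0822 + 0.6853 - 1.7541 = 0.0134 nats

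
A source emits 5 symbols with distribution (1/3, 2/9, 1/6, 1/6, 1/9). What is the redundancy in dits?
0.0294 dits

Redundancy measures how far a source is from maximum entropy:
R = H_max - H(X)

Maximum entropy for 5 symbols: H_max = log_10(5) = 0.6990 dits
Actual entropy: H(X) = 0.6696 dits
Redundancy: R = 0.6990 - 0.6696 = 0.0294 dits

This redundancy represents potential for compression: the source could be compressed by 0.0294 dits per symbol.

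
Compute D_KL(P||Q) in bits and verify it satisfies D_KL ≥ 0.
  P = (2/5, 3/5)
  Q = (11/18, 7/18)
0.1308 bits

KL divergence satisfies the Gibbs inequality: D_KL(P||Q) ≥ 0 for all distributions P, Q.

D_KL(P||Q) = Σ p(x) log(p(x)/q(x))
Term by term:
  x=0: 2/5 × log_2[(2/5)/(11/18)] = -0.2446
  x=1: 3/5 × log_2[(3/5)/(7/18)] = 0.3754
D_KL(P||Q) = 0.1308 bits

D_KL(P||Q) = 0.1308 ≥ 0 ✓

This non-negativity is a fundamental property: relative entropy cannot be negative because it measures how different Q is from P.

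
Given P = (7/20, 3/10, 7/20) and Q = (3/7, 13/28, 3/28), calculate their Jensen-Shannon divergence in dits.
0.0195 dits

Jensen-Shannon divergence is:
JSD(P||Q) = 0.5 × D_KL(P||M) + 0.5 × D_KL(Q||M)
where M = 0.5 × (P + Q) is the mixture distribution.

M = 0.5 × (7/20, 3/10, 7/20) + 0.5 × (3/7, 13/28, 3/28) = (0.389286, 0.382143, 8/35)

D_KL(P||M) = 0.0171 dits
D_KL(Q||M) = 0.0219 dits

JSD(P||Q) = 0.5 × 0.0171 + 0.5 × 0.0219 = 0.0195 dits

Unlike KL divergence, JSD is symmetric and bounded: 0 ≤ JSD ≤ log(2).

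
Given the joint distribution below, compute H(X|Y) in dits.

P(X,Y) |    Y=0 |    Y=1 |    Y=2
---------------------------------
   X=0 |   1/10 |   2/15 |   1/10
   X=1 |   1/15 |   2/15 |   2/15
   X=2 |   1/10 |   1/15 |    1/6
0.4652 dits

Using the chain rule: H(X|Y) = H(X,Y) - H(Y)

First, compute H(X,Y) = 0.9365 dits

Marginal P(Y) = (4/15, 1/3, 2/5)
H(Y) = 0.4713 dits

H(X|Y) = H(X,Y) - H(Y) = 0.9365 - 0.4713 = 0.4652 dits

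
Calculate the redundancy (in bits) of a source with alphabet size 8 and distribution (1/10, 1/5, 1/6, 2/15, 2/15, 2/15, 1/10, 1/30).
0.1141 bits

Redundancy measures how far a source is from maximum entropy:
R = H_max - H(X)

Maximum entropy for 8 symbols: H_max = log_2(8) = 3.0000 bits
Actual entropy: H(X) = 2.8859 bits
Redundancy: R = 3.0000 - 2.8859 = 0.1141 bits

This redundancy represents potential for compression: the source could be compressed by 0.1141 bits per symbol.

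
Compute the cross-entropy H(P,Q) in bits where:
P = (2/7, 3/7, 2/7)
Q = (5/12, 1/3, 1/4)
1.6116 bits

Cross-entropy: H(P,Q) = -Σ p(x) log q(x)

Alternatively: H(P,Q) = H(P) + D_KL(P||Q)
H(P) = 1.5567 bits
D_KL(P||Q) = 0.0549 bits

H(P,Q) = 1.5567 + 0.0549 = 1.6116 bits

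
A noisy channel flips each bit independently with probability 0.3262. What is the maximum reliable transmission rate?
0.0890 bits

For a binary symmetric channel (BSC) with error probability p:
Capacity C = 1 - H(p) bits per symbol

where H(p) = -p log₂(p) - (1-p) log₂(1-p) is the binary entropy function.

H(0.3262) = 0.9110 bits
C = 1 - 0.9110 = 0.0890 bits per symbol

This means we can reliably transmit up to 0.0890 bits of information per channel use.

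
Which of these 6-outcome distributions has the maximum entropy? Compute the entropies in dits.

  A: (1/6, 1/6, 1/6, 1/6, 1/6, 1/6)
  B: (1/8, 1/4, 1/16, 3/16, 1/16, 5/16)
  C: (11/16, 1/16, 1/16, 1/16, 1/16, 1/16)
A

For a discrete distribution over n outcomes, entropy is maximized by the uniform distribution.

Computing entropies:
H(A) = 0.7782 dits
H(B) = 0.7081 dits
H(C) = 0.4882 dits

The uniform distribution (where all probabilities equal 1/6) achieves the maximum entropy of log_10(6) = 0.7782 dits.

Distribution A has the highest entropy.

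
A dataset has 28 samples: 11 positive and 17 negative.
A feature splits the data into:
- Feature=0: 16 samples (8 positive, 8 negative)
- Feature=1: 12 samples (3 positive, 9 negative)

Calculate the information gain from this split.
0.0475 bits

Information Gain = H(Y) - H(Y|Feature)

Before split:
P(positive) = 11/28 = 0.3929
H(Y) = 0.9666 bits

After split:
Feature=0: H = 1.0000 bits (weight = 16/28)
Feature=1: H = 0.8113 bits (weight = 12/28)
H(Y|Feature) = (16/28)×1.0000 + (12/28)×0.8113 = 0.9191 bits

Information Gain = 0.9666 - 0.9191 = 0.0475 bits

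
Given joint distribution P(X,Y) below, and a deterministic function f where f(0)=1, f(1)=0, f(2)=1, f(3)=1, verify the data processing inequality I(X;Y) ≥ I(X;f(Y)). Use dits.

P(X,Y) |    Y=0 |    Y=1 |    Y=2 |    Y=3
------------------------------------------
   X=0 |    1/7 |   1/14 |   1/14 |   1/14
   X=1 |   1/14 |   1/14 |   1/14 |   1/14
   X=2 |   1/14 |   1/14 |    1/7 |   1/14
I(X;Y) = 0.0123, I(X;f(Y)) = 0.0006, inequality holds: 0.0123 ≥ 0.0006

Data Processing Inequality: For any Markov chain X → Y → Z, we have I(X;Y) ≥ I(X;Z).

Here Z = f(Y) is a deterministic function of Y, forming X → Y → Z.

Original I(X;Y) = 0.0123 dits

After applying f:
P(X,Z) where Z=f(Y):
- P(X,Z=0) = P(X,Y=1)
- P(X,Z=1) = P(X,Y=0) + P(X,Y=2) + P(X,Y=3)

I(X;Z) = I(X;f(Y)) = 0.0006 dits

Verification: 0.0123 ≥ 0.0006 ✓

Information cannot be created by processing; the function f can only lose information about X.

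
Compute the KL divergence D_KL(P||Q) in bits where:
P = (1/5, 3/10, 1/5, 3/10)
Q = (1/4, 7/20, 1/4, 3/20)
0.1045 bits

KL divergence: D_KL(P||Q) = Σ p(x) log(p(x)/q(x))

Computing term by term:
  x=0: 1/5 × log_2[(1/5)/(1/4)] = 1/5 × -0.3219 = -0.0644
  x=1: 3/10 × log_2[(3/10)/(7/20)] = 3/10 × -0.2224 = -0.0667
  x=2: 1/5 × log_2[(1/5)/(1/4)] = 1/5 × -0.3219 = -0.0644
  x=3: 3/10 × log_2[(3/10)/(3/20)] = 3/10 × 1.0000 = 0.3000

D_KL(P||Q) = 0.1045 bits

Note: KL divergence is always non-negative and equals 0 iff P = Q.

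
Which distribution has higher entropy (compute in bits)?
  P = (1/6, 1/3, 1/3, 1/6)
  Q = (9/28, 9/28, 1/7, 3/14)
Q

Computing entropies in bits:
H(P) = 1.9183
H(Q) = 1.9299

Distribution Q has higher entropy.

Intuition: The distribution closer to uniform (more spread out) has higher entropy.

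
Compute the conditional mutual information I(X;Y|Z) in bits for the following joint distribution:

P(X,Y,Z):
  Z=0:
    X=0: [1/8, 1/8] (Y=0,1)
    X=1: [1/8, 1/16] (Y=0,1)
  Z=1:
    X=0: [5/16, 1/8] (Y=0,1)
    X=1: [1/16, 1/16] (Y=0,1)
0.0228 bits

Conditional mutual information: I(X;Y|Z) = H(X|Z) + H(Y|Z) - H(X,Y|Z)

H(Z) = 0.9887
H(X,Z) = 1.8496 → H(X|Z) = 0.8609
H(Y,Z) = 1.9363 → H(Y|Z) = 0.9476
H(X,Y,Z) = 2.7744 → H(X,Y|Z) = 1.7857

I(X;Y|Z) = 0.8609 + 0.9476 - 1.7857 = 0.0228 bits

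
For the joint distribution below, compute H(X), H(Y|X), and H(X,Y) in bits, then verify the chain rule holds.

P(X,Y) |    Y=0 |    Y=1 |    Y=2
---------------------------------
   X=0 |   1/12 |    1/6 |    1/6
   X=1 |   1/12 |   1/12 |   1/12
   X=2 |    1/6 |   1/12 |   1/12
H(X,Y) = 3.0850, H(X) = 1.5546, H(Y|X) = 1.5304 (all in bits)

Chain rule: H(X,Y) = H(X) + H(Y|X)

Left side — joint entropy directly:
H(X,Y) = -Σ p(x,y) log p(x,y) = 3.0850 bits

Right side — compute H(Y|X) from the conditional distributions:
P(X) = (5/12, 1/4, 1/3), so H(X) = 1.5546 bits
H(Y|X) = Σ_x P(X=x) · H(Y|X=x):
  P(Y|X=0) = (1/5, 2/5, 2/5), H(Y|X=0) = 1.5219, weight P(X=0) = 5/12
  P(Y|X=1) = (1/3, 1/3, 1/3), H(Y|X=1) = 1.5850, weight P(X=1) = 1/4
  P(Y|X=2) = (1/2, 1/4, 1/4), H(Y|X=2) = 1.5000, weight P(X=2) = 1/3
H(Y|X) = 1.5304 bits

H(X) + H(Y|X) = 1.5546 + 1.5304 = 3.0850 bits

Both sides equal 3.0850 bits. ✓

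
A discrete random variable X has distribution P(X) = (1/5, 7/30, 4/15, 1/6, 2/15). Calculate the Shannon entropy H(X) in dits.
0.6867 dits

Shannon entropy is H(X) = -Σ p(x) log p(x).

For P = (1/5, 7/30, 4/15, 1/6, 2/15):
H = -1/5 × log_10(1/5) -7/30 × log_10(7/30) -4/15 × log_10(4/15) -1/6 × log_10(1/6) -2/15 × log_10(2/15)
H = 0.6867 dits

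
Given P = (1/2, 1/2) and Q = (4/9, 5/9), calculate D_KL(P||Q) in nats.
0.0062 nats

KL divergence: D_KL(P||Q) = Σ p(x) log(p(x)/q(x))

Computing term by term:
  x=0: 1/2 × log_e[(1/2)/(4/9)] = 1/2 × 0.1178 = 0.0589
  x=1: 1/2 × log_e[(1/2)/(5/9)] = 1/2 × -0.1054 = -0.0527

D_KL(P||Q) = 0.0062 nats

Note: KL divergence is always non-negative and equals 0 iff P = Q.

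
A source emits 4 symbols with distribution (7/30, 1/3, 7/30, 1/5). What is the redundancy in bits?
0.0275 bits

Redundancy measures how far a source is from maximum entropy:
R = H_max - H(X)

Maximum entropy for 4 symbols: H_max = log_2(4) = 2.0000 bits
Actual entropy: H(X) = 1.9725 bits
Redundancy: R = 2.0000 - 1.9725 = 0.0275 bits

This redundancy represents potential for compression: the source could be compressed by 0.0275 bits per symbol.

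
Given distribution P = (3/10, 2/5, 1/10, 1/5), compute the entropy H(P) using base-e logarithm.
1.2799 nats

Shannon entropy is H(X) = -Σ p(x) log p(x).

For P = (3/10, 2/5, 1/10, 1/5):
H = -3/10 × log_e(3/10) -2/5 × log_e(2/5) -1/10 × log_e(1/10) -1/5 × log_e(1/5)
H = 1.2799 nats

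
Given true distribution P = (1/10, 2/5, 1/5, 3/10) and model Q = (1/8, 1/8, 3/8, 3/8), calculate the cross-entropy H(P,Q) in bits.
2.2075 bits

Cross-entropy: H(P,Q) = -Σ p(x) log q(x)

Alternatively: H(P,Q) = H(P) + D_KL(P||Q)
H(P) = 1.8464 bits
D_KL(P||Q) = 0.3611 bits

H(P,Q) = 1.8464 + 0.3611 = 2.2075 bits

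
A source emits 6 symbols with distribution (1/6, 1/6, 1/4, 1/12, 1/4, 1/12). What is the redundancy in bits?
0.1258 bits

Redundancy measures how far a source is from maximum entropy:
R = H_max - H(X)

Maximum entropy for 6 symbols: H_max = log_2(6) = 2.5850 bits
Actual entropy: H(X) = 2.4591 bits
Redundancy: R = 2.5850 - 2.4591 = 0.1258 bits

This redundancy represents potential for compression: the source could be compressed by 0.1258 bits per symbol.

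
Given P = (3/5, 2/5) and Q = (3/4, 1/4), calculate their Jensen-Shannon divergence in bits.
0.0186 bits

Jensen-Shannon divergence is:
JSD(P||Q) = 0.5 × D_KL(P||M) + 0.5 × D_KL(Q||M)
where M = 0.5 × (P + Q) is the mixture distribution.

M = 0.5 × (3/5, 2/5) + 0.5 × (3/4, 1/4) = (27/40, 13/40)

D_KL(P||M) = 0.0179 bits
D_KL(Q||M) = 0.0194 bits

JSD(P||Q) = 0.5 × 0.0179 + 0.5 × 0.0194 = 0.0186 bits

Unlike KL divergence, JSD is symmetric and bounded: 0 ≤ JSD ≤ log(2).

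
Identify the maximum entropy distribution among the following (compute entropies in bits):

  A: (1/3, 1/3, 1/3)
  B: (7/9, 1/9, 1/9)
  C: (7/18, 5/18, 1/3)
A

For a discrete distribution over n outcomes, entropy is maximized by the uniform distribution.

Computing entropies:
H(A) = 1.5850 bits
H(B) = 0.9864 bits
H(C) = 1.5715 bits

The uniform distribution (where all probabilities equal 1/3) achieves the maximum entropy of log_2(3) = 1.5850 bits.

Distribution A has the highest entropy.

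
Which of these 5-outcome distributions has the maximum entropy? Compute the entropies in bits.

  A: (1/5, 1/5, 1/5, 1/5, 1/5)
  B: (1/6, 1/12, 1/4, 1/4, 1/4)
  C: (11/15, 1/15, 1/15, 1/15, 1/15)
A

For a discrete distribution over n outcomes, entropy is maximized by the uniform distribution.

Computing entropies:
H(A) = 2.3219 bits
H(B) = 2.2296 bits
H(C) = 1.3700 bits

The uniform distribution (where all probabilities equal 1/5) achieves the maximum entropy of log_2(5) = 2.3219 bits.

Distribution A has the highest entropy.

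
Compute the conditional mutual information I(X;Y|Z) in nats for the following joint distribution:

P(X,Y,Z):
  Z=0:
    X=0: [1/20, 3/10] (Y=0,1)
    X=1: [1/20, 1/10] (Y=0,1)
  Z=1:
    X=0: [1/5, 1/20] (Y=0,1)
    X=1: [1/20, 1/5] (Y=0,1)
0.1076 nats

Conditional mutual information: I(X;Y|Z) = H(X|Z) + H(Y|Z) - H(X,Y|Z)

H(Z) = 0.6931
H(X,Z) = 1.3452 → H(X|Z) = 0.6520
H(Y,Z) = 1.2899 → H(Y|Z) = 0.5968
H(X,Y,Z) = 1.8344 → H(X,Y|Z) = 1.1412

I(X;Y|Z) = 0.6520 + 0.5968 - 1.1412 = 0.1076 nats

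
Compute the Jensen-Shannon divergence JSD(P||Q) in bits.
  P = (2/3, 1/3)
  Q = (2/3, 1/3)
0.0000 bits

Jensen-Shannon divergence is:
JSD(P||Q) = 0.5 × D_KL(P||M) + 0.5 × D_KL(Q||M)
where M = 0.5 × (P + Q) is the mixture distribution.

M = 0.5 × (2/3, 1/3) + 0.5 × (2/3, 1/3) = (2/3, 1/3)

D_KL(P||M) = 0.0000 bits
D_KL(Q||M) = 0.0000 bits

JSD(P||Q) = 0.5 × 0.0000 + 0.5 × 0.0000 = 0.0000 bits

Unlike KL divergence, JSD is symmetric and bounded: 0 ≤ JSD ≤ log(2).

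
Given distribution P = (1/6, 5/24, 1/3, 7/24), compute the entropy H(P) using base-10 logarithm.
0.5867 dits

Shannon entropy is H(X) = -Σ p(x) log p(x).

For P = (1/6, 5/24, 1/3, 7/24):
H = -1/6 × log_10(1/6) -5/24 × log_10(5/24) -1/3 × log_10(1/3) -7/24 × log_10(7/24)
H = 0.5867 dits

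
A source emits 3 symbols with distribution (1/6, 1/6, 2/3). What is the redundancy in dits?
0.1003 dits

Redundancy measures how far a source is from maximum entropy:
R = H_max - H(X)

Maximum entropy for 3 symbols: H_max = log_10(3) = 0.4771 dits
Actual entropy: H(X) = 0.3768 dits
Redundancy: R = 0.4771 - 0.3768 = 0.1003 dits

This redundancy represents potential for compression: the source could be compressed by 0.1003 dits per symbol.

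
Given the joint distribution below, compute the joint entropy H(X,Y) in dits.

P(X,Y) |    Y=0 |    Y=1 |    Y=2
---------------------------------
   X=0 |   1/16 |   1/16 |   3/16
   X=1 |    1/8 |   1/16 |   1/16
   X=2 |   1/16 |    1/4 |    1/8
0.8889 dits

Joint entropy is H(X,Y) = -Σ_{x,y} p(x,y) log p(x,y).

Summing over all non-zero entries:
H(X,Y) = -[1/16·log_10(1/16) + 1/16·log_10(1/16) + 3/16·log_10(3/16) + 1/8·log_10(1/8) + 1/16·log_10(1/16) + 1/16·log_10(1/16) + 1/16·log_10(1/16) + 1/4·log_10(1/4) + 1/8·log_10(1/8)]
H(X,Y) = 0.8889 dits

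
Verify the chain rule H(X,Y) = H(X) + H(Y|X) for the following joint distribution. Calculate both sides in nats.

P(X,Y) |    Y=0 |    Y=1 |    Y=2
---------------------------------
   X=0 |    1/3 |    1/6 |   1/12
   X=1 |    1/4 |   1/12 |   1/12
H(X,Y) = 1.6326, H(X) = 0.6792, H(Y|X) = 0.9534 (all in nats)

Chain rule: H(X,Y) = H(X) + H(Y|X)

Left side — joint entropy directly:
H(X,Y) = -Σ p(x,y) log p(x,y) = 1.6326 nats

Right side — compute H(Y|X) from the conditional distributions:
P(X) = (7/12, 5/12), so H(X) = 0.6792 nats
H(Y|X) = Σ_x P(X=x) · H(Y|X=x):
  P(Y|X=0) = (4/7, 2/7, 1/7), H(Y|X=0) = 0.9557, weight P(X=0) = 7/12
  P(Y|X=1) = (3/5, 1/5, 1/5), H(Y|X=1) = 0.9503, weight P(X=1) = 5/12
H(Y|X) = 0.9534 nats

H(X) + H(Y|X) = 0.6792 + 0.9534 = 1.6326 nats

Both sides equal 1.6326 nats. ✓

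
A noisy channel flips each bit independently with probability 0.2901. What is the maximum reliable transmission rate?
0.1311 bits

For a binary symmetric channel (BSC) with error probability p:
Capacity C = 1 - H(p) bits per symbol

where H(p) = -p log₂(p) - (1-p) log₂(1-p) is the binary entropy function.

H(0.2901) = 0.8689 bits
C = 1 - 0.8689 = 0.1311 bits per symbol

This means we can reliably transmit up to 0.1311 bits of information per channel use.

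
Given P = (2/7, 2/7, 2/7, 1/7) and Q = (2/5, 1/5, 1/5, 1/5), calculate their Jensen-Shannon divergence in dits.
0.0064 dits

Jensen-Shannon divergence is:
JSD(P||Q) = 0.5 × D_KL(P||M) + 0.5 × D_KL(Q||M)
where M = 0.5 × (P + Q) is the mixture distribution.

M = 0.5 × (2/7, 2/7, 2/7, 1/7) + 0.5 × (2/5, 1/5, 1/5, 1/5) = (12/35, 0.242857, 0.242857, 6/35)

D_KL(P||M) = 0.0064 dits
D_KL(Q||M) = 0.0064 dits

JSD(P||Q) = 0.5 × 0.0064 + 0.5 × 0.0064 = 0.0064 dits

Unlike KL divergence, JSD is symmetric and bounded: 0 ≤ JSD ≤ log(2).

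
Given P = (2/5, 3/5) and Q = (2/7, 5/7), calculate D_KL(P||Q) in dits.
0.0130 dits

KL divergence: D_KL(P||Q) = Σ p(x) log(p(x)/q(x))

Computing term by term:
  x=0: 2/5 × log_10[(2/5)/(2/7)] = 2/5 × 0.1461 = 0.0585
  x=1: 3/5 × log_10[(3/5)/(5/7)] = 3/5 × -0.0757 = -0.0454

D_KL(P||Q) = 0.0130 dits

Note: KL divergence is always non-negative and equals 0 iff P = Q.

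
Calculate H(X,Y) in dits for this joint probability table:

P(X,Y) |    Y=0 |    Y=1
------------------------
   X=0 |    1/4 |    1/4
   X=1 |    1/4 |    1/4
0.6021 dits

Joint entropy is H(X,Y) = -Σ_{x,y} p(x,y) log p(x,y).

Summing over all non-zero entries:
H(X,Y) = -[1/4·log_10(1/4) + 1/4·log_10(1/4) + 1/4·log_10(1/4) + 1/4·log_10(1/4)]
H(X,Y) = 0.6021 dits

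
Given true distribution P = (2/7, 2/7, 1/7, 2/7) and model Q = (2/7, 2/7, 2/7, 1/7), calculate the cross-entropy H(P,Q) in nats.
1.4508 nats

Cross-entropy: H(P,Q) = -Σ p(x) log q(x)

Alternatively: H(P,Q) = H(P) + D_KL(P||Q)
H(P) = 1.3518 nats
D_KL(P||Q) = 0.0990 nats

H(P,Q) = 1.3518 + 0.0990 = 1.4508 nats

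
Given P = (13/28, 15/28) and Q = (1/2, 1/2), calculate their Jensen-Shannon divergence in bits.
0.0009 bits

Jensen-Shannon divergence is:
JSD(P||Q) = 0.5 × D_KL(P||M) + 0.5 × D_KL(Q||M)
where M = 0.5 × (P + Q) is the mixture distribution.

M = 0.5 × (13/28, 15/28) + 0.5 × (1/2, 1/2) = (0.482143, 0.517857)

D_KL(P||M) = 0.0009 bits
D_KL(Q||M) = 0.0009 bits

JSD(P||Q) = 0.5 × 0.0009 + 0.5 × 0.0009 = 0.0009 bits

Unlike KL divergence, JSD is symmetric and bounded: 0 ≤ JSD ≤ log(2).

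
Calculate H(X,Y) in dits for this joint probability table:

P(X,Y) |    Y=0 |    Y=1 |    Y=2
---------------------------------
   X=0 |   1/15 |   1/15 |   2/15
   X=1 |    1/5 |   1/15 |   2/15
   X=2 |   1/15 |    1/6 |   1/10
0.9165 dits

Joint entropy is H(X,Y) = -Σ_{x,y} p(x,y) log p(x,y).

Summing over all non-zero entries:
H(X,Y) = -[1/15·log_10(1/15) + 1/15·log_10(1/15) + 2/15·log_10(2/15) + 1/5·log_10(1/5) + 1/15·log_10(1/15) + 2/15·log_10(2/15) + 1/15·log_10(1/15) + 1/6·log_10(1/6) + 1/10·log_10(1/10)]
H(X,Y) = 0.9165 dits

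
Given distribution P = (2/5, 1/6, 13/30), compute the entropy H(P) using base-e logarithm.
1.0275 nats

Shannon entropy is H(X) = -Σ p(x) log p(x).

For P = (2/5, 1/6, 13/30):
H = -2/5 × log_e(2/5) -1/6 × log_e(1/6) -13/30 × log_e(13/30)
H = 1.0275 nats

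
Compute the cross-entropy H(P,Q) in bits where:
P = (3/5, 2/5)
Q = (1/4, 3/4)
1.3660 bits

Cross-entropy: H(P,Q) = -Σ p(x) log q(x)

Alternatively: H(P,Q) = H(P) + D_KL(P||Q)
H(P) = 0.9710 bits
D_KL(P||Q) = 0.3951 bits

H(P,Q) = 0.9710 + 0.3951 = 1.3660 bits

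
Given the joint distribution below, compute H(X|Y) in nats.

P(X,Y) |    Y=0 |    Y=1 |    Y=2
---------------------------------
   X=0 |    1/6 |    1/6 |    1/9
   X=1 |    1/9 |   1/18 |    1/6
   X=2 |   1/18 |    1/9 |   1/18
1.0114 nats

Using the chain rule: H(X|Y) = H(X,Y) - H(Y)

First, compute H(X,Y) = 2.1100 nats

Marginal P(Y) = (1/3, 1/3, 1/3)
H(Y) = 1.0986 nats

H(X|Y) = H(X,Y) - H(Y) = 2.1100 - 1.0986 = 1.0114 nats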